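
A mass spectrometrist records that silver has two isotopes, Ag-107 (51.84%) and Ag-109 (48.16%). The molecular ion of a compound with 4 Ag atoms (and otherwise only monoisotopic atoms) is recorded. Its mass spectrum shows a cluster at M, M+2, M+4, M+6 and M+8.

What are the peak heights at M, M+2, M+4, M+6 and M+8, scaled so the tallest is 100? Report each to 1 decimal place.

Each Ag atom is independently Ag-107 (p = 0.5184) or Ag-109 (q = 0.4816); the cluster is the binomial expansion (p + q)^4.
P(M) = 0.5184^4 = 0.072220
P(M+2) = 4 × 0.5184^3 × 0.4816^1 = 0.268375
P(M+4) = 6 × 0.5184^2 × 0.4816^2 = 0.373985
P(M+6) = 4 × 0.5184^1 × 0.4816^3 = 0.231624
P(M+8) = 0.4816^4 = 0.053795
The M+4 peak is largest (0.373985); scaling to 100 gives 19.3 : 71.8 : 100.0 : 61.9 : 14.4.

19.3 : 71.8 : 100.0 : 61.9 : 14.4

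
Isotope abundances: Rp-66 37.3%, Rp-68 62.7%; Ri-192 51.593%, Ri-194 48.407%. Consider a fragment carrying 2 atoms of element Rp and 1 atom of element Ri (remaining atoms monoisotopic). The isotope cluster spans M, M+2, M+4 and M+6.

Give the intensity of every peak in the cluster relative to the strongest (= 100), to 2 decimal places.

Element Rp pattern (n=2): 0.139129 : 0.467742 : 0.393129
Element Ri pattern (n=1): 0.51593 : 0.48407
Convolve the two distributions (both contribute in 2-u steps):
  M: 0.139129×0.51593 = 0.071781
  M+2: 0.139129×0.48407 + 0.467742×0.51593 = 0.308670
  M+4: 0.467742×0.48407 + 0.393129×0.51593 = 0.429247
  M+6: 0.393129×0.48407 = 0.190302
Scale to base peak (0.429247) = 100: 16.72 : 71.91 : 100.00 : 44.33

16.72 : 71.91 : 100.00 : 44.33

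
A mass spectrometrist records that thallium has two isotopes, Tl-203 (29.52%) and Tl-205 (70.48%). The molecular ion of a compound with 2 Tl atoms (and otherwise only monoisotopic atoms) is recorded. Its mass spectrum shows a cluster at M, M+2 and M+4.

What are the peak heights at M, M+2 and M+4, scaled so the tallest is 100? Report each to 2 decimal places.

Expanding (0.2952 + 0.7048)^2:
P(M) = 0.2952^2 = 0.087143
P(M+2) = 2 × 0.2952^1 × 0.7048^1 = 0.416114
P(M+4) = 0.7048^2 = 0.496743
The M+4 peak is largest (0.496743); scaling to 100 gives 17.54 : 83.77 : 100.00.

17.54 : 83.77 : 100.00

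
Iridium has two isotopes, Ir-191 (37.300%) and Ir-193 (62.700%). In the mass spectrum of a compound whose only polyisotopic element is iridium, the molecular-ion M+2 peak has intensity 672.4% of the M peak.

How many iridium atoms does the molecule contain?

For n independent Ir atoms, I(M+2)/I(M) = n · (abundance Ir-193) / (abundance Ir-191) = n · 0.62700/0.37300.
n = 6.724 × 0.37300/0.62700 = 4.00 ≈ 4

4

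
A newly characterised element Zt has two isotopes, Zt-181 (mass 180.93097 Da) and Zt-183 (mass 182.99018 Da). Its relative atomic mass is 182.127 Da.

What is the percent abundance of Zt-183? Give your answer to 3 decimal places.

58.082%

Writing the weighted mean with unknown fraction x of Zt-181:
180.93097·x + 182.99018·(1 − x) = 182.127
(180.93097 − 182.99018)·x = 182.127 − 182.99018
x = -0.86318 / -2.05921 = 0.41918 → 41.918% Zt-181, 58.082% Zt-183.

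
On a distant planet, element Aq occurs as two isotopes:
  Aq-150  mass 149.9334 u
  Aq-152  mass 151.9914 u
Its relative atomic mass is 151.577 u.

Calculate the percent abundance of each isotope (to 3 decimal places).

With x = fraction of Aq-150 (so Aq-152 is 1 − x):
149.9334·x + 151.9914·(1 − x) = 151.577
(149.9334 − 151.9914)·x = 151.577 − 151.9914
x = -0.4144 / -2.0580 = 0.20136 → 20.136% Aq-150, 79.864% Aq-152.

Aq-150: 20.136%, Aq-152: 79.864%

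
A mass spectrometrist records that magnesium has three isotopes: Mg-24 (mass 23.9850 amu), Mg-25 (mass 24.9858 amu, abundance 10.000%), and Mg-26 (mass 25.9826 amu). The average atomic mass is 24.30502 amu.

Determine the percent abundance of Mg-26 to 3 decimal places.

11.010%

Let x and y be the fractions of Mg-24 and Mg-26. Then x + y = 1 − 0.10000 = 0.90000 and 23.9850x + 25.9826y = 24.30502 − 0.10000×24.9858 = 21.80644.
Substituting: 23.9850x + 25.9826(0.90000 − x) = 21.80644
(23.9850 − 25.9826)x = -1.5779  ⇒  x = 0.78990, y = 0.11010
Mg-24: 78.990%, Mg-26: 11.010%.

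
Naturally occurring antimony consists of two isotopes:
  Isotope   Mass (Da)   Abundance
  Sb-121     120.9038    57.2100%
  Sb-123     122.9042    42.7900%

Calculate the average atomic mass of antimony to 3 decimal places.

121.760 Da

Average mass = Σ (abundance × isotope mass) = 0.572100 × 120.9038 + 0.427900 × 122.9042
= 69.16906 + 52.59071 = 121.75977 Da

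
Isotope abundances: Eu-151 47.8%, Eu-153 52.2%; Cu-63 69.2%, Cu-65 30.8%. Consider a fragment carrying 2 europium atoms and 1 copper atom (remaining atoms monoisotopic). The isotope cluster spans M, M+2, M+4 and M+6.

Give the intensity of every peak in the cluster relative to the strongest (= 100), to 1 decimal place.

Europium pattern (n=2): 0.228484 : 0.499032 : 0.272484
Copper pattern (n=1): 0.6920 : 0.3080
Convolve the two distributions (both contribute in 2-u steps):
  M: 0.228484×0.6920 = 0.158111
  M+2: 0.228484×0.3080 + 0.499032×0.6920 = 0.415703
  M+4: 0.499032×0.3080 + 0.272484×0.6920 = 0.342261
  M+6: 0.272484×0.3080 = 0.083925
Scale to base peak (0.415703) = 100: 38.0 : 100.0 : 82.3 : 20.2

38.0 : 100.0 : 82.3 : 20.2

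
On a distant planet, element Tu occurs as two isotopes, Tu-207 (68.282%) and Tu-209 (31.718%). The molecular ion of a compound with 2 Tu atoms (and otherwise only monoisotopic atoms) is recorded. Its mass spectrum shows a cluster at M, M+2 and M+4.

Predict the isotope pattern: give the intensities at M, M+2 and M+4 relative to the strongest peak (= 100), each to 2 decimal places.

100.00 : 92.90 : 21.58

Each Tu atom is independently Tu-207 (p = 0.68282) or Tu-209 (q = 0.31718); the cluster is the binomial expansion (p + q)^2.
P(M) = 0.68282^2 = 0.466243
P(M+2) = 2 × 0.68282^1 × 0.31718^1 = 0.433154
P(M+4) = 0.31718^2 = 0.100603
The M peak is largest (0.466243); scaling to 100 gives 100.00 : 92.90 : 21.58.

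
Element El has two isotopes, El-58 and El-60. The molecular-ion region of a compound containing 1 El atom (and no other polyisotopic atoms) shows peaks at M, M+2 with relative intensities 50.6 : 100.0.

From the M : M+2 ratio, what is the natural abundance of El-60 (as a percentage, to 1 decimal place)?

Let p = fractional abundance of El-58. I(M+2)/I(M) = [C(1,1)·p^0·(1−p)] / p^1 = 1·(1−p)/p = 100.0/50.6 = 1.9763
(1−p)/p = 1.9763/1 = 1.9763  ⇒  p = 1/(1 + 1.9763) = 0.3360
El-58: 33.6%, El-60: 66.4%.

66.4%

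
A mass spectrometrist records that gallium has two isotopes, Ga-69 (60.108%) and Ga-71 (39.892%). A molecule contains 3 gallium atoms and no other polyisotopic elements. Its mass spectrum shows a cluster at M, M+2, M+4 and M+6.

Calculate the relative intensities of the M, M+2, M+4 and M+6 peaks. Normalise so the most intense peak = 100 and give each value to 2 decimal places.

50.23 : 100.00 : 66.37 : 14.68

Expanding (0.60108 + 0.39892)^3:
P(M) = 0.60108^3 = 0.217169
P(M+2) = 3 × 0.60108^2 × 0.39892^1 = 0.432386
P(M+4) = 3 × 0.60108^1 × 0.39892^2 = 0.286963
P(M+6) = 0.39892^3 = 0.063483
The M+2 peak is largest (0.432386); scaling to 100 gives 50.23 : 100.00 : 66.37 : 14.68.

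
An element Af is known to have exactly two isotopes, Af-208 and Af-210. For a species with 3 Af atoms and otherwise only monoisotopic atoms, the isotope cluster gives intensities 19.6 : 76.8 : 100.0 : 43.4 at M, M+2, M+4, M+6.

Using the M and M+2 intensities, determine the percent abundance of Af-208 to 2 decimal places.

43.36%

If p is the fraction of Af that is Af-208, then I(M+2)/I(M) = [C(3,1)·p^2·(1−p)] / p^3 = 3·(1−p)/p = 76.8/19.6 = 3.9184
(1−p)/p = 3.9184/3 = 1.3061  ⇒  p = 1/(1 + 1.3061) = 0.4336
Af-208: 43.36%, Af-210: 56.64%.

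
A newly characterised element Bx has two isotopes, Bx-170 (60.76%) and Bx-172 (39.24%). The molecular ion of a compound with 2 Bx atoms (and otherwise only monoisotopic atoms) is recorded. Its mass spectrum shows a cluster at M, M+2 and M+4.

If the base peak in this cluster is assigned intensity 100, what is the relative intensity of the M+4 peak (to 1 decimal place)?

32.3

(0.6076 + 0.3924)^2 gives M 0.3692, M+2 0.4768, M+4 0.1540; the largest is M+2.
P(M+2) = C(2,1) × 0.6076^1 × 0.3924^1 = 2 × 0.6076 × 0.3924 = 0.476844 (base)
P(M+4) = C(2,2) × 0.6076^0 × 0.3924^2 = 1 × 1.0000 × 0.15397776 = 0.153978
Relative intensity = 0.153978 / 0.476844 × 100 = 32.3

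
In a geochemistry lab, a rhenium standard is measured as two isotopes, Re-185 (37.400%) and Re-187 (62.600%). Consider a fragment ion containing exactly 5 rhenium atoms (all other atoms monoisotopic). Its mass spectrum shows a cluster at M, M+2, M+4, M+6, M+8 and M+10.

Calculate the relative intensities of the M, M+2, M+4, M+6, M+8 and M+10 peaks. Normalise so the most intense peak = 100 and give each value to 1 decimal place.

2.1 : 17.8 : 59.7 : 100.0 : 83.7 : 28.0

Expanding (0.37400 + 0.62600)^5:
P(M) = 0.37400^5 = 0.007317
P(M+2) = 5 × 0.37400^4 × 0.62600^1 = 0.061239
P(M+4) = 10 × 0.37400^3 × 0.62600^2 = 0.205005
P(M+6) = 10 × 0.37400^2 × 0.62600^3 = 0.343136
P(M+8) = 5 × 0.37400^1 × 0.62600^4 = 0.287170
P(M+10) = 0.62600^5 = 0.096133
The M+6 peak is largest (0.343136); scaling to 100 gives 2.1 : 17.8 : 59.7 : 100.0 : 83.7 : 28.0.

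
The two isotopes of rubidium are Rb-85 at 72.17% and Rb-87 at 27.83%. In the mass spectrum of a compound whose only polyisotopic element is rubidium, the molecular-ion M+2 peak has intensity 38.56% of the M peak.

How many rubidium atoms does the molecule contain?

1

With n Rb atoms, P(M+2)/P(M) = C(n,1)·p^(n−1)q / p^n = n·q/p = n · 0.2783/0.7217.
n = 0.3856 × 0.7217/0.2783 = 1.00 ≈ 1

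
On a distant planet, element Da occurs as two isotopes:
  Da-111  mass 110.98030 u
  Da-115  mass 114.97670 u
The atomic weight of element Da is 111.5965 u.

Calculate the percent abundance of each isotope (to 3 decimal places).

Let x be the fractional abundance of Da-111; then Da-115 has abundance 1 − x.
110.98030·x + 114.97670·(1 − x) = 111.5965
(110.98030 − 114.97670)·x = 111.5965 − 114.97670
x = -3.38020 / -3.99640 = 0.84581 → 84.581% Da-111, 15.419% Da-115.

Da-111: 84.581%, Da-115: 15.419%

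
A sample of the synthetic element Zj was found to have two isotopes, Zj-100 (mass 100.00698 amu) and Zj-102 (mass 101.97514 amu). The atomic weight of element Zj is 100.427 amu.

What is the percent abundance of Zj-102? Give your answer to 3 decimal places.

Let x be the fractional abundance of Zj-100; then Zj-102 has abundance 1 − x.
100.00698·x + 101.97514·(1 − x) = 100.427
(100.00698 − 101.97514)·x = 100.427 − 101.97514
x = -1.54814 / -1.96816 = 0.78659 → 78.659% Zj-100, 21.341% Zj-102.

21.341%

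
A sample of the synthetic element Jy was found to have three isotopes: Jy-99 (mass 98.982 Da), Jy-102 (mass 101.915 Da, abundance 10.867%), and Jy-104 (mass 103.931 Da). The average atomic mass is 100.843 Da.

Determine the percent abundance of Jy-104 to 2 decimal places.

The remaining 89.133% is split between Jy-99 (fraction x) and Jy-104 (fraction 0.89133 − x).
Substituting: 98.982x + 103.931(0.89133 − x) = 89.76789695
(98.982 − 103.931)x = -2.86892128  ⇒  x = 0.57970, y = 0.31163
Jy-99: 57.97%, Jy-104: 31.16%.

31.16%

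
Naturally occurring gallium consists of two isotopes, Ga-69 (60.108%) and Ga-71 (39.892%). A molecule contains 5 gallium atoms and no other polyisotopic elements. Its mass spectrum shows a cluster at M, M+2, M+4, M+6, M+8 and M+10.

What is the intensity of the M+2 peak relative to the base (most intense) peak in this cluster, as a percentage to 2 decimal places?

75.34%

(0.60108 + 0.39892)^5 gives M 0.0785, M+2 0.2604, M+4 0.3456, M+6 0.2294, M+8 0.0761, M+10 0.0101; the largest is M+4.
P(M+4) = C(5,2) × 0.60108^3 × 0.39892^2 = 10 × 0.2171685 × 0.15913717 = 0.345596 (base)
P(M+2) = C(5,1) × 0.60108^4 × 0.39892^1 = 5 × 0.13053564 × 0.39892 = 0.260366
Relative intensity = 0.260366 / 0.345596 × 100 = 75.34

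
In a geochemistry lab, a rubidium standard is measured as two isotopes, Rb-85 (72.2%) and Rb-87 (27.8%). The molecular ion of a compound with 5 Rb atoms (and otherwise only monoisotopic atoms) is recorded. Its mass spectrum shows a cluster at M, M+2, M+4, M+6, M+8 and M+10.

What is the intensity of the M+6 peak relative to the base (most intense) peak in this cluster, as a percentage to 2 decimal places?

29.65%

Term probabilities: M 0.1962, M+2 0.3777, M+4 0.2909, M+6 0.1120, M+8 0.0216, M+10 0.0017. Base peak = M+2.
P(M+2) = C(5,1) × 0.722^4 × 0.278^1 = 5 × 0.27173701 × 0.2780 = 0.377714 (base)
P(M+6) = C(5,3) × 0.722^2 × 0.278^3 = 10 × 0.521284 × 0.02148495 = 0.111998
Relative intensity = 0.111998 / 0.377714 × 100 = 29.65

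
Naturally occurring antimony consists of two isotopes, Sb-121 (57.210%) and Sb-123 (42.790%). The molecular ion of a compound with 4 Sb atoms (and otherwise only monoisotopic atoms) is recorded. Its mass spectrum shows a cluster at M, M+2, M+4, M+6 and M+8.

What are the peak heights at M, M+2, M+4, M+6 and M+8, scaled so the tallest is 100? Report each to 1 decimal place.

29.8 : 89.1 : 100.0 : 49.9 : 9.3

Each Sb atom is independently Sb-121 (p = 0.57210) or Sb-123 (q = 0.42790); the cluster is the binomial expansion (p + q)^4.
P(M) = 0.57210^4 = 0.107124
P(M+2) = 4 × 0.57210^3 × 0.42790^1 = 0.320493
P(M+4) = 6 × 0.57210^2 × 0.42790^2 = 0.359567
P(M+6) = 4 × 0.57210^1 × 0.42790^3 = 0.179291
P(M+8) = 0.42790^4 = 0.033525
The M+4 peak is largest (0.359567); scaling to 100 gives 29.8 : 89.1 : 100.0 : 49.9 : 9.3.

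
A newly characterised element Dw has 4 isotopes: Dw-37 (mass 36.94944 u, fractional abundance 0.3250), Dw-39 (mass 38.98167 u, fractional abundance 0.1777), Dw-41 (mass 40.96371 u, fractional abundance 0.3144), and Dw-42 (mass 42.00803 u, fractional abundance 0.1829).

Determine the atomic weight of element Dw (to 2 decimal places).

39.50 u

Weight each isotope mass by its fractional abundance: 0.3250 × 36.94944 + 0.1777 × 38.98167 + 0.3144 × 40.96371 + 0.1829 × 42.00803
= 12.008568 + 6.927043 + 12.878990 + 7.683269 = 39.497870 u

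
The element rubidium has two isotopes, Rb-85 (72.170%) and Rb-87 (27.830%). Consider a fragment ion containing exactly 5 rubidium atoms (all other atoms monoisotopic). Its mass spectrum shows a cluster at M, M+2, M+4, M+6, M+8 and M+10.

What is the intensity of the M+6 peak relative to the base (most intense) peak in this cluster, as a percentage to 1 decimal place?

Binomial terms of (0.72170 + 0.27830)^5: M 0.1958, M+2 0.3775, M+4 0.2911, M+6 0.1123, M+8 0.0216, M+10 0.0017 → M+2 is the base peak.
P(M+2) = C(5,1) × 0.72170^4 × 0.27830^1 = 5 × 0.27128565 × 0.2783 = 0.377494 (base)
P(M+6) = C(5,3) × 0.72170^2 × 0.27830^3 = 10 × 0.52085089 × 0.02155458 = 0.112267
Relative intensity = 0.112267 / 0.377494 × 100 = 29.7

29.7%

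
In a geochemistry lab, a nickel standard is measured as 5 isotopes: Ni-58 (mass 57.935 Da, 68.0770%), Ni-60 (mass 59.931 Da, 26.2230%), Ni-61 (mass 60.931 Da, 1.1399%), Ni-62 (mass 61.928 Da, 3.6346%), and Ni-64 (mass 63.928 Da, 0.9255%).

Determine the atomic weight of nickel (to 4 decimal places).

58.6932 Da

The abundance-weighted mean is 0.680770 × 57.935 + 0.262230 × 59.931 + 0.011399 × 60.931 + 0.036346 × 61.928 + 0.009255 × 63.928
= 39.44041 + 15.71571 + 0.69455 + 2.25084 + 0.59165 = 58.69316 Da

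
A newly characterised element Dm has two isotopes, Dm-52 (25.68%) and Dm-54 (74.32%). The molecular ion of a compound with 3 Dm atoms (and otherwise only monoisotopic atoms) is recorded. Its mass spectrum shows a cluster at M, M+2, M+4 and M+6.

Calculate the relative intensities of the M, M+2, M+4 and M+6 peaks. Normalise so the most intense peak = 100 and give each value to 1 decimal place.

The 3 Dm atoms are independent, so intensities follow the terms of (0.2568 + 0.7432)^3.
P(M) = 0.2568^3 = 0.016935
P(M+2) = 3 × 0.2568^2 × 0.7432^1 = 0.147034
P(M+4) = 3 × 0.2568^1 × 0.7432^2 = 0.425528
P(M+6) = 0.7432^3 = 0.410504
The M+4 peak is largest (0.425528); scaling to 100 gives 4.0 : 34.6 : 100.0 : 96.5.

4.0 : 34.6 : 100.0 : 96.5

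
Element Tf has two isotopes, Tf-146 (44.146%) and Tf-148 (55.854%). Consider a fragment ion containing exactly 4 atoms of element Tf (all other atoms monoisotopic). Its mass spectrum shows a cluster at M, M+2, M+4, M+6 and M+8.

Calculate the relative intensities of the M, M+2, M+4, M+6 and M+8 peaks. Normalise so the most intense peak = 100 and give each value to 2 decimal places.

10.41 : 52.69 : 100.00 : 84.35 : 26.68

The 4 Tf atoms are independent, so intensities follow the terms of (0.44146 + 0.55854)^4.
P(M) = 0.44146^4 = 0.037981
P(M+2) = 4 × 0.44146^3 × 0.55854^1 = 0.192215
P(M+4) = 6 × 0.44146^2 × 0.55854^2 = 0.364790
P(M+6) = 4 × 0.44146^1 × 0.55854^3 = 0.307691
P(M+8) = 0.55854^4 = 0.097323
The M+4 peak is largest (0.364790); scaling to 100 gives 10.41 : 52.69 : 100.00 : 84.35 : 26.68.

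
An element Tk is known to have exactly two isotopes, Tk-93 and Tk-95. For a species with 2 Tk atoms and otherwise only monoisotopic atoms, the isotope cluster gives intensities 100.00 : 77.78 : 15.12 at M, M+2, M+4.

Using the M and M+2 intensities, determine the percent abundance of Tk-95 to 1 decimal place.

28.0%

Let p = fractional abundance of Tk-93. I(M+2)/I(M) = [C(2,1)·p^1·(1−p)] / p^2 = 2·(1−p)/p = 77.78/100.00 = 0.7778
(1−p)/p = 0.7778/2 = 0.3889  ⇒  p = 1/(1 + 0.3889) = 0.7200
Tk-93: 72.0%, Tk-95: 28.0%.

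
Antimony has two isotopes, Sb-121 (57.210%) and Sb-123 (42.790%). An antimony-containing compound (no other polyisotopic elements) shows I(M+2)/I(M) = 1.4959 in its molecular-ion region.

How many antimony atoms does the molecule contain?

2

With n Sb atoms, P(M+2)/P(M) = C(n,1)·p^(n−1)q / p^n = n·q/p = n · 0.42790/0.57210.
n = 1.4959 × 0.57210/0.42790 = 2.00 ≈ 2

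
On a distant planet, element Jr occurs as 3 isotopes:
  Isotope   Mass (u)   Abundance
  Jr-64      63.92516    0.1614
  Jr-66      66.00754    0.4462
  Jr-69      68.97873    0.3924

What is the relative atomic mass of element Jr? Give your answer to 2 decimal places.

66.84 u

Weight each isotope mass by its fractional abundance: 0.1614 × 63.92516 + 0.4462 × 66.00754 + 0.3924 × 68.97873
= 10.317521 + 29.452564 + 27.067254 = 66.837339 u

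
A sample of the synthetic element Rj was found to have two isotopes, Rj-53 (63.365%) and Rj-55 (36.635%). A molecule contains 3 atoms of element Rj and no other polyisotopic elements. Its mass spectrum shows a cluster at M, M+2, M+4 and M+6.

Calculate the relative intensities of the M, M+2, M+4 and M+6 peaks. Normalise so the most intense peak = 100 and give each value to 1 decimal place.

Expanding (0.63365 + 0.36635)^3:
P(M) = 0.63365^3 = 0.254418
P(M+2) = 3 × 0.63365^2 × 0.36635^1 = 0.441282
P(M+4) = 3 × 0.63365^1 × 0.36635^2 = 0.255131
P(M+6) = 0.36635^3 = 0.049169
The M+2 peak is largest (0.441282); scaling to 100 gives 57.7 : 100.0 : 57.8 : 11.1.

57.7 : 100.0 : 57.8 : 11.1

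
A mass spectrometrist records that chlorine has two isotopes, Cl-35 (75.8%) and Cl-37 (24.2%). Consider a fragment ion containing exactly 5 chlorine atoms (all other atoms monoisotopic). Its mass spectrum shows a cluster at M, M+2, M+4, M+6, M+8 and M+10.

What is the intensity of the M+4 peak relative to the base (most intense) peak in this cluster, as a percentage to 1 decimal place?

(0.758 + 0.242)^5 gives M 0.2502, M+2 0.3994, M+4 0.2551, M+6 0.0814, M+8 0.0130, M+10 0.0008; the largest is M+2.
P(M+2) = C(5,1) × 0.758^4 × 0.242^1 = 5 × 0.33012379 × 0.2420 = 0.399450 (base)
P(M+4) = C(5,2) × 0.758^3 × 0.242^2 = 10 × 0.43551951 × 0.058564 = 0.255058
Relative intensity = 0.255058 / 0.399450 × 100 = 63.9

63.9%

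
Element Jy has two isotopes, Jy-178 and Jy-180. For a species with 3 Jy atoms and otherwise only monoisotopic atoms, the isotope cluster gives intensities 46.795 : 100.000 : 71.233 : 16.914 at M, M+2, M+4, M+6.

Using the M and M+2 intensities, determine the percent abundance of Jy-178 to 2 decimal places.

58.40%

Let p = fractional abundance of Jy-178. I(M+2)/I(M) = [C(3,1)·p^2·(1−p)] / p^3 = 3·(1−p)/p = 100.000/46.795 = 2.1370
(1−p)/p = 2.1370/3 = 0.7123  ⇒  p = 1/(1 + 0.7123) = 0.5840
Jy-178: 58.40%, Jy-180: 41.60%.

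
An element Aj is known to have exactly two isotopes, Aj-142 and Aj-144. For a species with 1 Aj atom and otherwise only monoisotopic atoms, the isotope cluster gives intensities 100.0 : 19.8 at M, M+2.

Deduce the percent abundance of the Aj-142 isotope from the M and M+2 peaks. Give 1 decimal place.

If p is the fraction of Aj that is Aj-142, then I(M+2)/I(M) = [C(1,1)·p^0·(1−p)] / p^1 = 1·(1−p)/p = 19.8/100.0 = 0.1980
(1−p)/p = 0.1980/1 = 0.1980  ⇒  p = 1/(1 + 0.1980) = 0.8347
Aj-142: 83.5%, Aj-144: 16.5%.

83.5%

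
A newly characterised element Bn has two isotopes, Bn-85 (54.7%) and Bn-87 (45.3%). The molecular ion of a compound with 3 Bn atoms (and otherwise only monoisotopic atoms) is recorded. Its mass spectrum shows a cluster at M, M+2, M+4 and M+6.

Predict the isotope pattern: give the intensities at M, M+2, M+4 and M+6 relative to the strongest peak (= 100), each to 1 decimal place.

40.3 : 100.0 : 82.8 : 22.9

Expanding (0.547 + 0.453)^3:
P(M) = 0.547^3 = 0.163667
P(M+2) = 3 × 0.547^2 × 0.453^1 = 0.406625
P(M+4) = 3 × 0.547^1 × 0.453^2 = 0.336748
P(M+6) = 0.453^3 = 0.092960
The M+2 peak is largest (0.406625); scaling to 100 gives 40.3 : 100.0 : 82.8 : 22.9.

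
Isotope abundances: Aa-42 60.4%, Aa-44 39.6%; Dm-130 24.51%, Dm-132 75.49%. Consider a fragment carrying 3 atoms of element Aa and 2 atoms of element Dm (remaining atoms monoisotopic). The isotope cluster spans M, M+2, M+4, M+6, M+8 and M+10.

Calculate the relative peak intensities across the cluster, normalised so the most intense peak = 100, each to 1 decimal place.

3.7 : 30.2 : 85.2 : 100.0 : 52.0 : 9.9

Element Aa pattern (n=3): 0.22034886 : 0.43340141 : 0.28415059 : 0.06209914
Element Dm pattern (n=2): 0.06007401 : 0.37005198 : 0.56987401
Convolve the two distributions (both contribute in 2-u steps):
  M: 0.22034886×0.06007401 = 0.013237
  M+2: 0.22034886×0.37005198 + 0.43340141×0.06007401 = 0.107577
  M+4: 0.22034886×0.56987401 + 0.43340141×0.37005198 + 0.28415059×0.06007401 = 0.303022
  M+6: 0.43340141×0.56987401 + 0.28415059×0.37005198 + 0.06209914×0.06007401 = 0.355865
  M+8: 0.28415059×0.56987401 + 0.06209914×0.37005198 = 0.184910
  M+10: 0.06209914×0.56987401 = 0.035389
Scale to base peak (0.355865) = 100: 3.7 : 30.2 : 85.2 : 100.0 : 52.0 : 9.9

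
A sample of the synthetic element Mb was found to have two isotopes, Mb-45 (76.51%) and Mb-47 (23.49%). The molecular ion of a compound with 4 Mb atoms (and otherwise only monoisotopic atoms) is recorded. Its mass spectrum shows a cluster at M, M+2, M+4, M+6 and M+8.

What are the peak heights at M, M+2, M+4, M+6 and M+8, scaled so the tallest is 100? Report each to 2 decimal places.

81.43 : 100.00 : 46.05 : 9.43 : 0.72

Each Mb atom is independently Mb-45 (p = 0.7651) or Mb-47 (q = 0.2349); the cluster is the binomial expansion (p + q)^4.
P(M) = 0.7651^4 = 0.342667
P(M+2) = 4 × 0.7651^3 × 0.2349^1 = 0.420821
P(M+4) = 6 × 0.7651^2 × 0.2349^2 = 0.193800
P(M+6) = 4 × 0.7651^1 × 0.2349^3 = 0.039667
P(M+8) = 0.2349^4 = 0.003045
The M+2 peak is largest (0.420821); scaling to 100 gives 81.43 : 100.00 : 46.05 : 9.43 : 0.72.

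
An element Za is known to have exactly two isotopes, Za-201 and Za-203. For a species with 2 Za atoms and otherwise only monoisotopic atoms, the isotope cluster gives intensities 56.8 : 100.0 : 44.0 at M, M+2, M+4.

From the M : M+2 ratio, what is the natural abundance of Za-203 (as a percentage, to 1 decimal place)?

46.8%

Let p = fractional abundance of Za-201. I(M+2)/I(M) = [C(2,1)·p^1·(1−p)] / p^2 = 2·(1−p)/p = 100.0/56.8 = 1.7606
(1−p)/p = 1.7606/2 = 0.8803  ⇒  p = 1/(1 + 0.8803) = 0.5318
Za-201: 53.2%, Za-203: 46.8%.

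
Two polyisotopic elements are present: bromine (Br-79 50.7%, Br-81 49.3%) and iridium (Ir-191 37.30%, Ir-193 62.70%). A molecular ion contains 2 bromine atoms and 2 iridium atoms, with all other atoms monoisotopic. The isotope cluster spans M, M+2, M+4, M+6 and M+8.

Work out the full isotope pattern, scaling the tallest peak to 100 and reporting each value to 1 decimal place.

9.7 : 51.5 : 100.0 : 84.1 : 25.9

Bromine pattern (n=2): 0.257049 : 0.499902 : 0.243049
Iridium pattern (n=2): 0.139129 : 0.467742 : 0.393129
Convolve the two distributions (both contribute in 2-u steps):
  M: 0.257049×0.139129 = 0.035763
  M+2: 0.257049×0.467742 + 0.499902×0.139129 = 0.189783
  M+4: 0.257049×0.393129 + 0.499902×0.467742 + 0.243049×0.139129 = 0.368694
  M+6: 0.499902×0.393129 + 0.243049×0.467742 = 0.310210
  M+8: 0.243049×0.393129 = 0.095550
Scale to base peak (0.368694) = 100: 9.7 : 51.5 : 100.0 : 84.1 : 25.9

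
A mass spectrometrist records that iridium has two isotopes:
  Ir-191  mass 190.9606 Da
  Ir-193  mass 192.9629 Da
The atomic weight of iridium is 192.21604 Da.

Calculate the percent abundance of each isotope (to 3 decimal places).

Ir-191: 37.300%, Ir-193: 62.700%

Let x be the fractional abundance of Ir-191; then Ir-193 has abundance 1 − x.
190.9606·x + 192.9629·(1 − x) = 192.21604
(190.9606 − 192.9629)·x = 192.21604 − 192.9629
x = -0.74686 / -2.0023 = 0.37300 → 37.300% Ir-191, 62.700% Ir-193.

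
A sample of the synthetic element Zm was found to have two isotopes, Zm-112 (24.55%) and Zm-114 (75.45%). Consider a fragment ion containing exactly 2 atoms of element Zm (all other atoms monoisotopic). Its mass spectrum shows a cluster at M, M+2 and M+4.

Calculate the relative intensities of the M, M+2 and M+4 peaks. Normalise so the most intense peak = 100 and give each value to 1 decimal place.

10.6 : 65.1 : 100.0

Each Zm atom is independently Zm-112 (p = 0.2455) or Zm-114 (q = 0.7545); the cluster is the binomial expansion (p + q)^2.
P(M) = 0.2455^2 = 0.060270
P(M+2) = 2 × 0.2455^1 × 0.7545^1 = 0.370459
P(M+4) = 0.7545^2 = 0.569270
The M+4 peak is largest (0.569270); scaling to 100 gives 10.6 : 65.1 : 100.0.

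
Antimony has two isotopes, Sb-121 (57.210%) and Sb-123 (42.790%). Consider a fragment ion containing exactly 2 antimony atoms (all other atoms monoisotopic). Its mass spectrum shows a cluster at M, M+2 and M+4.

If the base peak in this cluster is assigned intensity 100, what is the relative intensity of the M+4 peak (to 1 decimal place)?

(0.57210 + 0.42790)^2 gives M 0.3273, M+2 0.4896, M+4 0.1831; the largest is M+2.
P(M+2) = C(2,1) × 0.57210^1 × 0.42790^1 = 2 × 0.5721 × 0.4279 = 0.489603 (base)
P(M+4) = C(2,2) × 0.57210^0 × 0.42790^2 = 1 × 1.0000 × 0.18309841 = 0.183098
Relative intensity = 0.183098 / 0.489603 × 100 = 37.4

37.4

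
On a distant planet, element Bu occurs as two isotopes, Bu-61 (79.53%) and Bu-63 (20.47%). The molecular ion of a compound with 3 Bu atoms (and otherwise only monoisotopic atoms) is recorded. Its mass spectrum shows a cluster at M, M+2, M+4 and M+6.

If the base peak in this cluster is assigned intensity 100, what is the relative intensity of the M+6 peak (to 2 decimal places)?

(0.7953 + 0.2047)^3 gives M 0.5030, M+2 0.3884, M+4 0.1000, M+6 0.0086; the largest is M.
P(M) = C(3,0) × 0.7953^3 × 0.2047^0 = 1 × 0.50302891 × 1.0000 = 0.503029 (base)
P(M+6) = C(3,3) × 0.7953^0 × 0.2047^3 = 1 × 1.0000 × 0.00857736 = 0.008577
Relative intensity = 0.008577 / 0.503029 × 100 = 1.71

1.71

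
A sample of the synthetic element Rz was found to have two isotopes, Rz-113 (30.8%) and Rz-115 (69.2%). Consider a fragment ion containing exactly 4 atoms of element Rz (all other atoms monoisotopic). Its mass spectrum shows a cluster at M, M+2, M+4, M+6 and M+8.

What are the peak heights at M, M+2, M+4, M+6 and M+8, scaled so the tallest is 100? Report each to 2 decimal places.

Each Rz atom is independently Rz-113 (p = 0.308) or Rz-115 (q = 0.692); the cluster is the binomial expansion (p + q)^4.
P(M) = 0.308^4 = 0.008999
P(M+2) = 4 × 0.308^3 × 0.692^1 = 0.080876
P(M+4) = 6 × 0.308^2 × 0.692^2 = 0.272562
P(M+6) = 4 × 0.308^1 × 0.692^3 = 0.408253
P(M+8) = 0.692^4 = 0.229311
The M+6 peak is largest (0.408253); scaling to 100 gives 2.20 : 19.81 : 66.76 : 100.00 : 56.17.

2.20 : 19.81 : 66.76 : 100.00 : 56.17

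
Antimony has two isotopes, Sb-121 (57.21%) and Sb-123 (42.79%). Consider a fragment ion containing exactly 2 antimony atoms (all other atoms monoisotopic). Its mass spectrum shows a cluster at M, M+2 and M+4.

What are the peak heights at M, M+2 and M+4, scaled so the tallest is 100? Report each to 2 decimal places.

66.85 : 100.00 : 37.40

Each Sb atom is independently Sb-121 (p = 0.5721) or Sb-123 (q = 0.4279); the cluster is the binomial expansion (p + q)^2.
P(M) = 0.5721^2 = 0.327298
P(M+2) = 2 × 0.5721^1 × 0.4279^1 = 0.489603
P(M+4) = 0.4279^2 = 0.183098
The M+2 peak is largest (0.489603); scaling to 100 gives 66.85 : 100.00 : 37.40.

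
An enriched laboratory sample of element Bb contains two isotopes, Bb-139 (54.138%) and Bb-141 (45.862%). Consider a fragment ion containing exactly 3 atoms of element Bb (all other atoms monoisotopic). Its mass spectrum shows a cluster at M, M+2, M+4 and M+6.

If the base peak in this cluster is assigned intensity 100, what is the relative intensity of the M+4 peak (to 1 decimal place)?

(0.54138 + 0.45862)^3 gives M 0.1587, M+2 0.4033, M+4 0.3416, M+6 0.0965; the largest is M+2.
P(M+2) = C(3,1) × 0.54138^2 × 0.45862^1 = 3 × 0.2930923 × 0.45862 = 0.403254 (base)
P(M+4) = C(3,2) × 0.54138^1 × 0.45862^2 = 3 × 0.54138 × 0.2103323 = 0.341609
Relative intensity = 0.341609 / 0.403254 × 100 = 84.7

84.7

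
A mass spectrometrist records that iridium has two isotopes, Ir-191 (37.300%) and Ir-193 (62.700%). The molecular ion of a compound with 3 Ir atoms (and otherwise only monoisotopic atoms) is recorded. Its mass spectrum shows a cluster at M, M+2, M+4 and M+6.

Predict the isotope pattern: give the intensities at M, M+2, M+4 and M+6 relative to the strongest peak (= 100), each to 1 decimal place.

11.8 : 59.5 : 100.0 : 56.0

The 3 Ir atoms are independent, so intensities follow the terms of (0.37300 + 0.62700)^3.
P(M) = 0.37300^3 = 0.051895
P(M+2) = 3 × 0.37300^2 × 0.62700^1 = 0.261702
P(M+4) = 3 × 0.37300^1 × 0.62700^2 = 0.439911
P(M+6) = 0.62700^3 = 0.246492
The M+4 peak is largest (0.439911); scaling to 100 gives 11.8 : 59.5 : 100.0 : 56.0.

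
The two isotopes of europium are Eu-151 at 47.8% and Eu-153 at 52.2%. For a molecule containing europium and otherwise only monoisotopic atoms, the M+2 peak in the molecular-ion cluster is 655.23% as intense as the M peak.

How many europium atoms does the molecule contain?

With n Eu atoms, P(M+2)/P(M) = C(n,1)·p^(n−1)q / p^n = n·q/p = n · 0.522/0.478.
n = 6.5523 × 0.478/0.522 = 6.00 ≈ 6

6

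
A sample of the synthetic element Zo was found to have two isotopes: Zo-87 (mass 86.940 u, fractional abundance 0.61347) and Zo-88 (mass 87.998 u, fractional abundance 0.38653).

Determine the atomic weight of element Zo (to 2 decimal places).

87.35 u

The abundance-weighted mean is 0.61347 × 86.940 + 0.38653 × 87.998
= 53.3351 + 34.0139 = 87.3490 u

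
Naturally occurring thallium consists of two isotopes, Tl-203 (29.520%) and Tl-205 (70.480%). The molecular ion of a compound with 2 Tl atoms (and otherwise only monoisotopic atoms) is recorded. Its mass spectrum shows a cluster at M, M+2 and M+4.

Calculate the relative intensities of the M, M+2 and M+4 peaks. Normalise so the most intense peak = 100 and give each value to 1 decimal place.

17.5 : 83.8 : 100.0

Expanding (0.29520 + 0.70480)^2:
P(M) = 0.29520^2 = 0.087143
P(M+2) = 2 × 0.29520^1 × 0.70480^1 = 0.416114
P(M+4) = 0.70480^2 = 0.496743
The M+4 peak is largest (0.496743); scaling to 100 gives 17.5 : 83.8 : 100.0.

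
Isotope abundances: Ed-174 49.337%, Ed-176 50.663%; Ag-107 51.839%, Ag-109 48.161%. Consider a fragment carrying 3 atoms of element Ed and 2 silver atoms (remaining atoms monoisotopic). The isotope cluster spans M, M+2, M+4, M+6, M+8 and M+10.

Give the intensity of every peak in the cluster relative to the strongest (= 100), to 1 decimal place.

10.3 : 50.7 : 100.0 : 98.7 : 48.6 : 9.6

Element Ed pattern (n=3): 0.12009314 : 0.36996244 : 0.37990569 : 0.13003873
Silver pattern (n=2): 0.26872819 : 0.49932362 : 0.23194819
Convolve the two distributions (both contribute in 2-u steps):
  M: 0.12009314×0.26872819 = 0.032272
  M+2: 0.12009314×0.49932362 + 0.36996244×0.26872819 = 0.159385
  M+4: 0.12009314×0.23194819 + 0.36996244×0.49932362 + 0.37990569×0.26872819 = 0.314678
  M+6: 0.36996244×0.23194819 + 0.37990569×0.49932362 + 0.13003873×0.26872819 = 0.310453
  M+8: 0.37990569×0.23194819 + 0.13003873×0.49932362 = 0.153050
  M+10: 0.13003873×0.23194819 = 0.030162
Scale to base peak (0.314678) = 100: 10.3 : 50.7 : 100.0 : 98.7 : 48.6 : 9.6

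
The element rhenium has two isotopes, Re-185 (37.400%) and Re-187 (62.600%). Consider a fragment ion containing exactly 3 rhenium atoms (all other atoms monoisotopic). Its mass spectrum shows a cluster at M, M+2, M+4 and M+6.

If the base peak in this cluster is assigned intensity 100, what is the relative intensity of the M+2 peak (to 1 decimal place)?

59.7

Term probabilities: M 0.0523, M+2 0.2627, M+4 0.4397, M+6 0.2453. Base peak = M+4.
P(M+4) = C(3,2) × 0.37400^1 × 0.62600^2 = 3 × 0.3740 × 0.391876 = 0.439685 (base)
P(M+2) = C(3,1) × 0.37400^2 × 0.62600^1 = 3 × 0.139876 × 0.6260 = 0.262687
Relative intensity = 0.262687 / 0.439685 × 100 = 59.7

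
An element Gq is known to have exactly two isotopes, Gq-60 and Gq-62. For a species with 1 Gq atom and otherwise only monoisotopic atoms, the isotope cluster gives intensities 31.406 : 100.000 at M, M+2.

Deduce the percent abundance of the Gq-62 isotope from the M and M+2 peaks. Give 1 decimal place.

Write p for the Gq-60 fraction. I(M+2)/I(M) = [C(1,1)·p^0·(1−p)] / p^1 = 1·(1−p)/p = 100.000/31.406 = 3.1841
(1−p)/p = 3.1841/1 = 3.1841  ⇒  p = 1/(1 + 3.1841) = 0.2390
Gq-60: 23.9%, Gq-62: 76.1%.

76.1%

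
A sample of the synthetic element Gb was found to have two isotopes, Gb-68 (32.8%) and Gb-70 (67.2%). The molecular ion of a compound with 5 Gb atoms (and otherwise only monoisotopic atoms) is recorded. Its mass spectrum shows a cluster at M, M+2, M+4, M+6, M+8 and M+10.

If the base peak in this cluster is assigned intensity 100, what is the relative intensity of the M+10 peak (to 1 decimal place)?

Term probabilities: M 0.0038, M+2 0.0389, M+4 0.1594, M+6 0.3265, M+8 0.3344, M+10 0.1370. Base peak = M+8.
P(M+8) = C(5,4) × 0.328^1 × 0.672^4 = 5 × 0.3280 × 0.20392811 = 0.334442 (base)
P(M+10) = C(5,5) × 0.328^0 × 0.672^5 = 1 × 1.0000 × 0.13703969 = 0.137040
Relative intensity = 0.137040 / 0.334442 × 100 = 41.0

41.0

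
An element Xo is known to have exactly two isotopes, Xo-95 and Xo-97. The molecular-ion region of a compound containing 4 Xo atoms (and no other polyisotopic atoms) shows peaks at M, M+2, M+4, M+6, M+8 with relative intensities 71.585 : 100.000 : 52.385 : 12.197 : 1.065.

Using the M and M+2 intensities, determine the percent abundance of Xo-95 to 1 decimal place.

74.1%

Let p = fractional abundance of Xo-95. I(M+2)/I(M) = [C(4,1)·p^3·(1−p)] / p^4 = 4·(1−p)/p = 100.000/71.585 = 1.3969
(1−p)/p = 1.3969/4 = 0.3492  ⇒  p = 1/(1 + 0.3492) = 0.7412
Xo-95: 74.1%, Xo-97: 25.9%.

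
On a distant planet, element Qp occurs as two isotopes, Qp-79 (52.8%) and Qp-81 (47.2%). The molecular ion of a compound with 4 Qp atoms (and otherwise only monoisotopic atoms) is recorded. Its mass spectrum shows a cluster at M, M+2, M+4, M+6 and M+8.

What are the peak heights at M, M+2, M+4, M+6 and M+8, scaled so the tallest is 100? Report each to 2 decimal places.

20.86 : 74.58 : 100.00 : 59.60 : 13.32

Expanding (0.528 + 0.472)^4:
P(M) = 0.528^4 = 0.077721
P(M+2) = 4 × 0.528^3 × 0.472^1 = 0.277910
P(M+4) = 6 × 0.528^2 × 0.472^2 = 0.372652
P(M+6) = 4 × 0.528^1 × 0.472^3 = 0.222085
P(M+8) = 0.472^4 = 0.049633
The M+4 peak is largest (0.372652); scaling to 100 gives 20.86 : 74.58 : 100.00 : 59.60 : 13.32.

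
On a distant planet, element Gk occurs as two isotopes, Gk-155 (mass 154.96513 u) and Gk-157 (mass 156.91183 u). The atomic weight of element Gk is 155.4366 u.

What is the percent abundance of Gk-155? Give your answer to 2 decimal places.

With x = fraction of Gk-155 (so Gk-157 is 1 − x):
154.96513·x + 156.91183·(1 − x) = 155.4366
(154.96513 − 156.91183)·x = 155.4366 − 156.91183
x = -1.47523 / -1.94670 = 0.75781 → 75.78% Gk-155, 24.22% Gk-157.

75.78%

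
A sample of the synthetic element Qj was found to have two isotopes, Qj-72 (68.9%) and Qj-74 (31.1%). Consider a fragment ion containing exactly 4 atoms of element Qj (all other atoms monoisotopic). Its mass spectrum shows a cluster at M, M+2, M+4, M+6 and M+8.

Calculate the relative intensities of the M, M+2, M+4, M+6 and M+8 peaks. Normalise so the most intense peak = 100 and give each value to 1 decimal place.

55.4 : 100.0 : 67.7 : 20.4 : 2.3

Expanding (0.689 + 0.311)^4:
P(M) = 0.689^4 = 0.225360
P(M+2) = 4 × 0.689^3 × 0.311^1 = 0.406891
P(M+4) = 6 × 0.689^2 × 0.311^2 = 0.275493
P(M+6) = 4 × 0.689^1 × 0.311^3 = 0.082901
P(M+8) = 0.311^4 = 0.009355
The M+2 peak is largest (0.406891); scaling to 100 gives 55.4 : 100.0 : 67.7 : 20.4 : 2.3.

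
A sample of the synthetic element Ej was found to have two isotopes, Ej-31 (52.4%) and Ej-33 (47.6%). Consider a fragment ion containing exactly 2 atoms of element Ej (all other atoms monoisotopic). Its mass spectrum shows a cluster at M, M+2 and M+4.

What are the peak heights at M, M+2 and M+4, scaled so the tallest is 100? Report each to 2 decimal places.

The 2 Ej atoms are independent, so intensities follow the terms of (0.524 + 0.476)^2.
P(M) = 0.524^2 = 0.274576
P(M+2) = 2 × 0.524^1 × 0.476^1 = 0.498848
P(M+4) = 0.476^2 = 0.226576
The M+2 peak is largest (0.498848); scaling to 100 gives 55.04 : 100.00 : 45.42.

55.04 : 100.00 : 45.42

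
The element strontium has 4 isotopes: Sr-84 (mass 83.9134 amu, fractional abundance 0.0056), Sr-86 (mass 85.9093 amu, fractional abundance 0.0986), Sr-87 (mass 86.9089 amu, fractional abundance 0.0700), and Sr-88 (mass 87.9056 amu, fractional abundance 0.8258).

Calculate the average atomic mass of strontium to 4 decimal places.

Ar = Σ fᵢ·mᵢ = 0.0056 × 83.9134 + 0.0986 × 85.9093 + 0.0700 × 86.9089 + 0.8258 × 87.9056
= 0.46992 + 8.47066 + 6.08362 + 72.59244 = 87.61664 amu

87.6166 amu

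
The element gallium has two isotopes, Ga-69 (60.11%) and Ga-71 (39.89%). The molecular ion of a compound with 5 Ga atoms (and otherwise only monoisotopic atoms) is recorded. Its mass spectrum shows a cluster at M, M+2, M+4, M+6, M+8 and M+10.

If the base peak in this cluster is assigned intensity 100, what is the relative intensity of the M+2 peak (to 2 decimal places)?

Binomial terms of (0.6011 + 0.3989)^5: M 0.0785, M+2 0.2604, M+4 0.3456, M+6 0.2293, M+8 0.0761, M+10 0.0101 → M+4 is the base peak.
P(M+4) = C(5,2) × 0.6011^3 × 0.3989^2 = 10 × 0.21719018 × 0.15912121 = 0.345596 (base)
P(M+2) = C(5,1) × 0.6011^4 × 0.3989^1 = 5 × 0.13055302 × 0.3989 = 0.260388
Relative intensity = 0.260388 / 0.345596 × 100 = 75.34

75.34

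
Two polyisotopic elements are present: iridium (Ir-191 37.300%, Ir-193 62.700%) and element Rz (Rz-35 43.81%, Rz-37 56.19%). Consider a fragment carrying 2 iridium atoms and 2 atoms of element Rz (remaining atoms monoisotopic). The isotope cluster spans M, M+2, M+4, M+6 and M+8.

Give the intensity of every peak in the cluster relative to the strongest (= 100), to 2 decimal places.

Iridium pattern (n=2): 0.139129 : 0.467742 : 0.393129
Element Rz pattern (n=2): 0.19193161 : 0.49233678 : 0.31573161
Convolve the two distributions (both contribute in 2-u steps):
  M: 0.139129×0.19193161 = 0.026703
  M+2: 0.139129×0.49233678 + 0.467742×0.19193161 = 0.158273
  M+4: 0.139129×0.31573161 + 0.467742×0.49233678 + 0.393129×0.19193161 = 0.349668
  M+6: 0.467742×0.31573161 + 0.393129×0.49233678 = 0.341233
  M+8: 0.393129×0.31573161 = 0.124123
Scale to base peak (0.349668) = 100: 7.64 : 45.26 : 100.00 : 97.59 : 35.50

7.64 : 45.26 : 100.00 : 97.59 : 35.50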